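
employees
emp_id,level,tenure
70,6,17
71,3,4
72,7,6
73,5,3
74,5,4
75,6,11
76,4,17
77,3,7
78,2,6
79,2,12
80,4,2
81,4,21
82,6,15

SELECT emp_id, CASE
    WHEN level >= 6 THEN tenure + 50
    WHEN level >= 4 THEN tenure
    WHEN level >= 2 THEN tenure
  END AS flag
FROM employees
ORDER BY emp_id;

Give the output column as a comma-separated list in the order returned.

67, 4, 56, 3, 4, 61, 17, 7, 6, 12, 2, 21, 65

emp_id=70: level >= 6 → 67
emp_id=71: level >= 2 → 4
emp_id=72: level >= 6 → 56
emp_id=73: level >= 4 → 3
emp_id=74: level >= 4 → 4
emp_id=75: level >= 6 → 61
emp_id=76: level >= 4 → 17
emp_id=77: level >= 2 → 7
emp_id=78: level >= 2 → 6
emp_id=79: level >= 2 → 12
emp_id=80: level >= 4 → 2
emp_id=81: level >= 4 → 21
emp_id=82: level >= 6 → 65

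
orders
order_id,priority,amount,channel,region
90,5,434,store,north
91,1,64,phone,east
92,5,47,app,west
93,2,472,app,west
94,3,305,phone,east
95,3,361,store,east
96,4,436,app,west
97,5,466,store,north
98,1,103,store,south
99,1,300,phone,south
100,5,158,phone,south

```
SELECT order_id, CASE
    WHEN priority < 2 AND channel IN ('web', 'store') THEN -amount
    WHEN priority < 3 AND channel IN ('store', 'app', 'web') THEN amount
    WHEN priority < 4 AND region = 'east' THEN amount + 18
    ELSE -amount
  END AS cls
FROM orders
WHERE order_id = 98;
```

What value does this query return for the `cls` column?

-103

order_id = 98: priority=1, amount=103, channel=store, region=south.
priority < 2 AND channel IN ('web', 'store') → true → -103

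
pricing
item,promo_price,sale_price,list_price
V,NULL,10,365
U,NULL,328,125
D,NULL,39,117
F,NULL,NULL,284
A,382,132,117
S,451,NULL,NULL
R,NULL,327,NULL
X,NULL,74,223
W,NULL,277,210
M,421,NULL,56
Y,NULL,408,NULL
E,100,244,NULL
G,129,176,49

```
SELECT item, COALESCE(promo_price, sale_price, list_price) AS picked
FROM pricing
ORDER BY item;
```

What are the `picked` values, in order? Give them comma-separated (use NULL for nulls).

item=A: promo_price=382 → 382
item=D: promo_price=NULL, sale_price=39 → 39
item=E: promo_price=100 → 100
item=F: promo_price=NULL, sale_price=NULL, list_price=284 → 284
item=G: promo_price=129 → 129
item=M: promo_price=421 → 421
item=R: promo_price=NULL, sale_price=327 → 327
item=S: promo_price=451 → 451
item=U: promo_price=NULL, sale_price=328 → 328
item=V: promo_price=NULL, sale_price=10 → 10
item=W: promo_price=NULL, sale_price=277 → 277
item=X: promo_price=NULL, sale_price=74 → 74
item=Y: promo_price=NULL, sale_price=408 → 408

382, 39, 100, 284, 129, 421, 327, 451, 328, 10, 277, 74, 408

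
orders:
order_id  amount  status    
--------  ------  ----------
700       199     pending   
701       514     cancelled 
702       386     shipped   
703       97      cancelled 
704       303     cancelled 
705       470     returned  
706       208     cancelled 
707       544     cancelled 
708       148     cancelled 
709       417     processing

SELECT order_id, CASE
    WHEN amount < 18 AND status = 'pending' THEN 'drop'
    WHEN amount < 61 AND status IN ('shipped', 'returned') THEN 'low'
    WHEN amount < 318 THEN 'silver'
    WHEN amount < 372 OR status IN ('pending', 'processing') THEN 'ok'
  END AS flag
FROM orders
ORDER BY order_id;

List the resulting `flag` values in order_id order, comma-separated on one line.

order_id=700: amount < 318 → silver
order_id=701: (no match → NULL) → NULL
order_id=702: (no match → NULL) → NULL
order_id=703: amount < 318 → silver
order_id=704: amount < 318 → silver
order_id=705: (no match → NULL) → NULL
order_id=706: amount < 318 → silver
order_id=707: (no match → NULL) → NULL
order_id=708: amount < 318 → silver
order_id=709: amount < 372 OR status IN ('pending', 'processing') → ok

silver, NULL, NULL, silver, silver, NULL, silver, NULL, silver, ok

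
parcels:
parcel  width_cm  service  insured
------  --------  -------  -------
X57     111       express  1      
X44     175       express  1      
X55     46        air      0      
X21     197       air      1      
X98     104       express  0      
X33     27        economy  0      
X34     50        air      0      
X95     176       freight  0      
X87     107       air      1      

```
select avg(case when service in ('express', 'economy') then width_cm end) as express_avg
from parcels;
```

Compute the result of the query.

104.25

parcel=X57: ✓ → 111
parcel=X44: ✓ → 175
parcel=X55: ✗
parcel=X21: ✗
parcel=X98: ✓ → 104
parcel=X33: ✓ → 27
parcel=X34: ✗
parcel=X95: ✗
parcel=X87: ✗
express_avg = (111 + 175 + 104 + 27) / 4 = 104.25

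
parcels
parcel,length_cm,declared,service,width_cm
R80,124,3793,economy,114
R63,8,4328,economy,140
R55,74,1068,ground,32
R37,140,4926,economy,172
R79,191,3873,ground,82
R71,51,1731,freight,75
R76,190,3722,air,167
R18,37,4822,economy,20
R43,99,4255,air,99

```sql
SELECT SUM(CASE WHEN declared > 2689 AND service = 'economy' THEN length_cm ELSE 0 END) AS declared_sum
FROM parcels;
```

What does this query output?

309

parcel=R80: ✓ → 124
parcel=R63: ✓ → 8
parcel=R55: ✗
parcel=R37: ✓ → 140
parcel=R79: ✗
parcel=R71: ✗
parcel=R76: ✗
parcel=R18: ✓ → 37
parcel=R43: ✗
declared_sum = 124 + 8 + 140 + 37 = 309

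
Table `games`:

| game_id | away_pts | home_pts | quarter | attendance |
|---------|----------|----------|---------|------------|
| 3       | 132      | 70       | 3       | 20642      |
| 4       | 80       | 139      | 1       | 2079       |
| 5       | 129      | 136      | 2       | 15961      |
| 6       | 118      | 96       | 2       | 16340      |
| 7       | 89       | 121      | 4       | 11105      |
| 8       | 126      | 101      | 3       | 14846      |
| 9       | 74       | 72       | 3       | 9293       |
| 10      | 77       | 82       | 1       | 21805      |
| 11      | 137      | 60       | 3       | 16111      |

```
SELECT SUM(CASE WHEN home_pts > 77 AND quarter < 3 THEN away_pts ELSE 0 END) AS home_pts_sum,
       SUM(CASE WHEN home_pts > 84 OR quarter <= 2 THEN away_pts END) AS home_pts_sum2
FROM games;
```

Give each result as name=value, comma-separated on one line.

[home_pts_sum: home_pts > 77 AND quarter < 3]
game_id=3: ✗
game_id=4: ✓ → 80
game_id=5: ✓ → 129
game_id=6: ✓ → 118
game_id=7: ✗
game_id=8: ✗
game_id=9: ✗
game_id=10: ✓ → 77
game_id=11: ✗
home_pts_sum = 80 + 129 + 118 + 77 = 404
—
[home_pts_sum2: home_pts > 84 OR quarter <= 2]
game_id=3: ✗
game_id=4: ✓ → 80
game_id=5: ✓ → 129
game_id=6: ✓ → 118
game_id=7: ✓ → 89
game_id=8: ✓ → 126
game_id=9: ✗
game_id=10: ✓ → 77
game_id=11: ✗
home_pts_sum2 = 80 + 129 + 118 + 89 + 126 + 77 = 619

home_pts_sum=404, home_pts_sum2=619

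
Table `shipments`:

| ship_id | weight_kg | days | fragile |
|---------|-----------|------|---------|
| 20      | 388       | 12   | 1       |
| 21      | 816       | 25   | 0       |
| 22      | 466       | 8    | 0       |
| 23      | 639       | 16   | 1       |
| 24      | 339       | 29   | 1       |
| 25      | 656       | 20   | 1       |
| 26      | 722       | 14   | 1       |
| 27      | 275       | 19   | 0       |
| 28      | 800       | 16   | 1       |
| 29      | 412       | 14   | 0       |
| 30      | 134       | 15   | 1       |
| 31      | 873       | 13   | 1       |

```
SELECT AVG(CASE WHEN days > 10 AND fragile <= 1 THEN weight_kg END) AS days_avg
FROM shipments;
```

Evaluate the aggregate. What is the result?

550.3636363636

ship_id=20: ✓ → 388
ship_id=21: ✓ → 816
ship_id=22: ✗
ship_id=23: ✓ → 639
ship_id=24: ✓ → 339
ship_id=25: ✓ → 656
ship_id=26: ✓ → 722
ship_id=27: ✓ → 275
ship_id=28: ✓ → 800
ship_id=29: ✓ → 412
ship_id=30: ✓ → 134
ship_id=31: ✓ → 873
days_avg = (388 + 816 + 639 + 339 + 656 + 722 + 275 + 800 + 412 + 134 + 873) / 11 = 550.3636363636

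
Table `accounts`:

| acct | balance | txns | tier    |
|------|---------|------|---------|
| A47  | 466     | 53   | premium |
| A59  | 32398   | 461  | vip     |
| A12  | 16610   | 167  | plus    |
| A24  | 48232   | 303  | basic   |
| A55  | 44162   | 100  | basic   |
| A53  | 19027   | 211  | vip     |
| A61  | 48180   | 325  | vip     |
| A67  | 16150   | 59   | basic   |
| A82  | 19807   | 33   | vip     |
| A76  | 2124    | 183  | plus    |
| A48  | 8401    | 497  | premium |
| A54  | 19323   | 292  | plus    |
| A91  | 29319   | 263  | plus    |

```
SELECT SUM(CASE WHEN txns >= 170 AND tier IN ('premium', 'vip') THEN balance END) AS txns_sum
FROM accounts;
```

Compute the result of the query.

acct=A47: ✗
acct=A59: ✓ → 32398
acct=A12: ✗
acct=A24: ✗
acct=A55: ✗
acct=A53: ✓ → 19027
acct=A61: ✓ → 48180
acct=A67: ✗
acct=A82: ✗
acct=A76: ✗
acct=A48: ✓ → 8401
acct=A54: ✗
acct=A91: ✗
txns_sum = 32398 + 19027 + 48180 + 8401 = 108006

108006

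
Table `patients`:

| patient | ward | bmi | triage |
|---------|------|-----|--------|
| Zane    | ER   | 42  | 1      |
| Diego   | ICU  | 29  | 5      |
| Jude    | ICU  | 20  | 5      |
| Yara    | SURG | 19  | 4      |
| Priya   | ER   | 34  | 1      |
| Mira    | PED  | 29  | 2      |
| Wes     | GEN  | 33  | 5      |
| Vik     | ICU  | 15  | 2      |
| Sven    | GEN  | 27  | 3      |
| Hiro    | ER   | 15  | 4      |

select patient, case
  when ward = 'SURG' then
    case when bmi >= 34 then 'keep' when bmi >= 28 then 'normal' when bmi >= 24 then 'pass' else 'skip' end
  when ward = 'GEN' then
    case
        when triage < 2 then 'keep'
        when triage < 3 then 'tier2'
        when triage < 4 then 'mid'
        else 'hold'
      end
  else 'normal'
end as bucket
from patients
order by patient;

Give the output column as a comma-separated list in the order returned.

normal, normal, normal, normal, normal, mid, normal, hold, skip, normal

patient=Diego: ward='ICU' → outer ELSE → normal
patient=Hiro: ward='ER' → outer ELSE → normal
patient=Jude: ward='ICU' → outer ELSE → normal
patient=Mira: ward='PED' → outer ELSE → normal
patient=Priya: ward='ER' → outer ELSE → normal
patient=Sven: ward='GEN' → inner[triage < 4] → mid
patient=Vik: ward='ICU' → outer ELSE → normal
patient=Wes: ward='GEN' → inner[ELSE] → hold
patient=Yara: ward='SURG' → inner[ELSE] → skip
patient=Zane: ward='ER' → outer ELSE → normal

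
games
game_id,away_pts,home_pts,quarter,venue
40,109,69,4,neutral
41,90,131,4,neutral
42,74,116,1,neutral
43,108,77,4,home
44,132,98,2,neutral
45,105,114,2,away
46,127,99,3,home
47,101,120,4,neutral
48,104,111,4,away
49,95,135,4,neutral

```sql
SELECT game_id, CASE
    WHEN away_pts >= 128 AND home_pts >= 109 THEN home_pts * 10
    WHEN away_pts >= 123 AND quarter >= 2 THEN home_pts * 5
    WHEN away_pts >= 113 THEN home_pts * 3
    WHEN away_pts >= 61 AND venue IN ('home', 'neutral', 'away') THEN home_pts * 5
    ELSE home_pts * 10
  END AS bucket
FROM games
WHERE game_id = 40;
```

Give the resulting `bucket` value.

game_id = 40: away_pts=109, home_pts=69, quarter=4, venue=neutral.
away_pts >= 128 AND home_pts >= 109 → false
away_pts >= 123 AND quarter >= 2 → false
away_pts >= 113 → false
away_pts >= 61 AND venue IN ('home', 'neutral', 'away') → true → 345

345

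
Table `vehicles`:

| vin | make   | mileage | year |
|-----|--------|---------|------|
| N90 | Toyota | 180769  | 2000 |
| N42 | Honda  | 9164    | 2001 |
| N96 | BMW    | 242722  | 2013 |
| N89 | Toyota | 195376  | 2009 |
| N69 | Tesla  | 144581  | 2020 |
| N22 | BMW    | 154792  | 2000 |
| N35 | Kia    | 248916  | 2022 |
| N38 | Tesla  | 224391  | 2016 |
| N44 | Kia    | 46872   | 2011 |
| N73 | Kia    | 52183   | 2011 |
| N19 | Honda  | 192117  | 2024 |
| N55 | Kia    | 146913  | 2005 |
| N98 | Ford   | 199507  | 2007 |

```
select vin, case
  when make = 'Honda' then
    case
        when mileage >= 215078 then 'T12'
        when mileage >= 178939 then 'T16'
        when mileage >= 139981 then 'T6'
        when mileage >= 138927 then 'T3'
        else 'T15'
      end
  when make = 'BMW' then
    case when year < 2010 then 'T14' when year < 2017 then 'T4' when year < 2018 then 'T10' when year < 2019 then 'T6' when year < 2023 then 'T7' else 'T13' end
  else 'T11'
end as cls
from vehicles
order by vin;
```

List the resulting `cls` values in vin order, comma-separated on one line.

T16, T14, T11, T11, T15, T11, T11, T11, T11, T11, T11, T4, T11

vin=N19: make='Honda' → inner[mileage >= 178939] → T16
vin=N22: make='BMW' → inner[year < 2010] → T14
vin=N35: make='Kia' → outer ELSE → T11
vin=N38: make='Tesla' → outer ELSE → T11
vin=N42: make='Honda' → inner[ELSE] → T15
vin=N44: make='Kia' → outer ELSE → T11
vin=N55: make='Kia' → outer ELSE → T11
vin=N69: make='Tesla' → outer ELSE → T11
vin=N73: make='Kia' → outer ELSE → T11
vin=N89: make='Toyota' → outer ELSE → T11
vin=N90: make='Toyota' → outer ELSE → T11
vin=N96: make='BMW' → inner[year < 2017] → T4
vin=N98: make='Ford' → outer ELSE → T11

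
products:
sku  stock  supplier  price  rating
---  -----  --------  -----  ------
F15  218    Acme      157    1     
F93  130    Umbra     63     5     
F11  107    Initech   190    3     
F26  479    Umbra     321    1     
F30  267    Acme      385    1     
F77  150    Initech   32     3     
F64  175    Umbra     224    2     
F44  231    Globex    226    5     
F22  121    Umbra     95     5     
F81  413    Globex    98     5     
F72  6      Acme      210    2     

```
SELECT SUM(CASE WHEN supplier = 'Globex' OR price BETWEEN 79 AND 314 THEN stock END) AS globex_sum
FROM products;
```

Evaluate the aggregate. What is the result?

1271

sku=F15: ✓ → 218
sku=F93: ✗
sku=F11: ✓ → 107
sku=F26: ✗
sku=F30: ✗
sku=F77: ✗
sku=F64: ✓ → 175
sku=F44: ✓ → 231
sku=F22: ✓ → 121
sku=F81: ✓ → 413
sku=F72: ✓ → 6
globex_sum = 218 + 107 + 175 + 231 + 121 + 413 + 6 = 1271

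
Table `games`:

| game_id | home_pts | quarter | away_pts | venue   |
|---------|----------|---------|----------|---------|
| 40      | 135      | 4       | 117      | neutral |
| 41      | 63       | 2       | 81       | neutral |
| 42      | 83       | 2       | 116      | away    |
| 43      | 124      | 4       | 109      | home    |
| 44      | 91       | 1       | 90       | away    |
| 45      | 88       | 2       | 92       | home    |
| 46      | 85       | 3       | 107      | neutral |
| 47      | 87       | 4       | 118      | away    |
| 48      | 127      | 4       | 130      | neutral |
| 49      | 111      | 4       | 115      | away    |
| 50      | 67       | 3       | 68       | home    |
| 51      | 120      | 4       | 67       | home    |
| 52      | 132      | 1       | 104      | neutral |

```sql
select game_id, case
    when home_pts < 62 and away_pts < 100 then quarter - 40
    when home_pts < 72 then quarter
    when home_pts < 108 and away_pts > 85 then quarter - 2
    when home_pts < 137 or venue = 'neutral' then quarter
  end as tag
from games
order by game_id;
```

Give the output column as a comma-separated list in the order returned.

game_id=40: home_pts < 137 or venue = 'neutral' → 4
game_id=41: home_pts < 72 → 2
game_id=42: home_pts < 108 and away_pts > 85 → 0
game_id=43: home_pts < 137 or venue = 'neutral' → 4
game_id=44: home_pts < 108 and away_pts > 85 → -1
game_id=45: home_pts < 108 and away_pts > 85 → 0
game_id=46: home_pts < 108 and away_pts > 85 → 1
game_id=47: home_pts < 108 and away_pts > 85 → 2
game_id=48: home_pts < 137 or venue = 'neutral' → 4
game_id=49: home_pts < 137 or venue = 'neutral' → 4
game_id=50: home_pts < 72 → 3
game_id=51: home_pts < 137 or venue = 'neutral' → 4
game_id=52: home_pts < 137 or venue = 'neutral' → 1

4, 2, 0, 4, -1, 0, 1, 2, 4, 4, 3, 4, 1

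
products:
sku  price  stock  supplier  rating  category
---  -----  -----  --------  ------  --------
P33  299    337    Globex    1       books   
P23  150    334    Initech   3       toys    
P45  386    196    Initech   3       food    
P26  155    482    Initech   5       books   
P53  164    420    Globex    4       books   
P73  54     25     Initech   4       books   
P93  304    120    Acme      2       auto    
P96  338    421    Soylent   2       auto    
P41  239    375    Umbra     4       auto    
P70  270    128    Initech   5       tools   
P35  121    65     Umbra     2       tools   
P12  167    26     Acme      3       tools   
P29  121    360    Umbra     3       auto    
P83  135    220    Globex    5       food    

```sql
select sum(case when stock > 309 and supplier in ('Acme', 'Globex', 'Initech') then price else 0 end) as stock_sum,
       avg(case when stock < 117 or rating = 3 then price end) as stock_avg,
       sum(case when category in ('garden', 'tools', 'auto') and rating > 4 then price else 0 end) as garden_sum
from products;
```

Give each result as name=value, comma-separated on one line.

stock_sum=768, stock_avg=166.5, garden_sum=270

[stock_sum: stock > 309 and supplier in ('Acme', 'Globex', 'Initech')]
sku=P33: ✓ → 299
sku=P23: ✓ → 150
sku=P45: ✗
sku=P26: ✓ → 155
sku=P53: ✓ → 164
sku=P73: ✗
sku=P93: ✗
sku=P96: ✗
sku=P41: ✗
sku=P70: ✗
sku=P35: ✗
sku=P12: ✗
sku=P29: ✗
sku=P83: ✗
stock_sum = 299 + 150 + 155 + 164 = 768
—
[stock_avg: stock < 117 or rating = 3]
sku=P33: ✗
sku=P23: ✓ → 150
sku=P45: ✓ → 386
sku=P26: ✗
sku=P53: ✗
sku=P73: ✓ → 54
sku=P93: ✗
sku=P96: ✗
sku=P41: ✗
sku=P70: ✗
sku=P35: ✓ → 121
sku=P12: ✓ → 167
sku=P29: ✓ → 121
sku=P83: ✗
stock_avg = (150 + 386 + 54 + 121 + 167 + 121) / 6 = 166.5
—
[garden_sum: category in ('garden', 'tools', 'auto') and rating > 4]
sku=P33: ✗
sku=P23: ✗
sku=P45: ✗
sku=P26: ✗
sku=P53: ✗
sku=P73: ✗
sku=P93: ✗
sku=P96: ✗
sku=P41: ✗
sku=P70: ✓ → 270
sku=P35: ✗
sku=P12: ✗
sku=P29: ✗
sku=P83: ✗
garden_sum = 270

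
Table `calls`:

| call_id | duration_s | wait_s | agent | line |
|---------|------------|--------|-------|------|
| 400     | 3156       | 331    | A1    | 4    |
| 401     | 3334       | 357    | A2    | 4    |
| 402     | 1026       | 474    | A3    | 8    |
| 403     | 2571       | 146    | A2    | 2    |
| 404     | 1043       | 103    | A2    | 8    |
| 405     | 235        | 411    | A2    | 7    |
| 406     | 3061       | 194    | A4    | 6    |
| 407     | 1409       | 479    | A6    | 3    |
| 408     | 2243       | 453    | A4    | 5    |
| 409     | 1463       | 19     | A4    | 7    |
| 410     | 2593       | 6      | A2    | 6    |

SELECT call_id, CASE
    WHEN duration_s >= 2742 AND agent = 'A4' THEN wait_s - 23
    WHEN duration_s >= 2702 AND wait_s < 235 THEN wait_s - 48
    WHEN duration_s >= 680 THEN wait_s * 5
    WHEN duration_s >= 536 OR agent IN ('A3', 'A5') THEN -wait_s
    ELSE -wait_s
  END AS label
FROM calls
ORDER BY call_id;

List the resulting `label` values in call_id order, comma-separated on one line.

1655, 1785, 2370, 730, 515, -411, 171, 2395, 2265, 95, 30

call_id=400: duration_s >= 680 → 1655
call_id=401: duration_s >= 680 → 1785
call_id=402: duration_s >= 680 → 2370
call_id=403: duration_s >= 680 → 730
call_id=404: duration_s >= 680 → 515
call_id=405: ELSE → -411
call_id=406: duration_s >= 2742 AND agent = 'A4' → 171
call_id=407: duration_s >= 680 → 2395
call_id=408: duration_s >= 680 → 2265
call_id=409: duration_s >= 680 → 95
call_id=410: duration_s >= 680 → 30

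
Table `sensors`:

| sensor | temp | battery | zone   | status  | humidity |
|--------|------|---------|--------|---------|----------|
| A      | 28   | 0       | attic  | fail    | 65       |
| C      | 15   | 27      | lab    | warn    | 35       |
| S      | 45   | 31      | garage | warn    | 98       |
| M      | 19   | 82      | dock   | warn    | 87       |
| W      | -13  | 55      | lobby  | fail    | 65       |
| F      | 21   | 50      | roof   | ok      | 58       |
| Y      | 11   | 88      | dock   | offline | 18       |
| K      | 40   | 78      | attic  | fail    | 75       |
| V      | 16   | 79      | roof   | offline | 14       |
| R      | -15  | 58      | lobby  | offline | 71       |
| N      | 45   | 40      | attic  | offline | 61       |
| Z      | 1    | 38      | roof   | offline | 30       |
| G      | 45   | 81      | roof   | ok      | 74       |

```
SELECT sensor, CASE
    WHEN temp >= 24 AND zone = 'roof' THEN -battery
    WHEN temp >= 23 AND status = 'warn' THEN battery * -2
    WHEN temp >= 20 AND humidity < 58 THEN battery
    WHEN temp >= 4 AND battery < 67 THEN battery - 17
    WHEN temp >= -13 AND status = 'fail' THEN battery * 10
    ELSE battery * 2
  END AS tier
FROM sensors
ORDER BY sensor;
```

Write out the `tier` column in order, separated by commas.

sensor=A: temp >= 4 AND battery < 67 → -17
sensor=C: temp >= 4 AND battery < 67 → 10
sensor=F: temp >= 4 AND battery < 67 → 33
sensor=G: temp >= 24 AND zone = 'roof' → -81
sensor=K: temp >= -13 AND status = 'fail' → 780
sensor=M: ELSE → 164
sensor=N: temp >= 4 AND battery < 67 → 23
sensor=R: ELSE → 116
sensor=S: temp >= 23 AND status = 'warn' → -62
sensor=V: ELSE → 158
sensor=W: temp >= -13 AND status = 'fail' → 550
sensor=Y: ELSE → 176
sensor=Z: ELSE → 76

-17, 10, 33, -81, 780, 164, 23, 116, -62, 158, 550, 176, 76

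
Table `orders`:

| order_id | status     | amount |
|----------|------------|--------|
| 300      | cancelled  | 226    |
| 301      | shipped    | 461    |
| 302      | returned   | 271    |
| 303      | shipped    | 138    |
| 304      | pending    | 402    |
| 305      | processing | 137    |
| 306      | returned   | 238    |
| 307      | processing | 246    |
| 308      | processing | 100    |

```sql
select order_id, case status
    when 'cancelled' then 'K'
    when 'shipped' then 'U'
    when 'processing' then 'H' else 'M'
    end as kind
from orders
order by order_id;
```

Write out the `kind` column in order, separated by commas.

order_id=300: status='cancelled' → K
order_id=301: status='shipped' → U
order_id=302: ELSE → M
order_id=303: status='shipped' → U
order_id=304: ELSE → M
order_id=305: status='processing' → H
order_id=306: ELSE → M
order_id=307: status='processing' → H
order_id=308: status='processing' → H

K, U, M, U, M, H, M, H, H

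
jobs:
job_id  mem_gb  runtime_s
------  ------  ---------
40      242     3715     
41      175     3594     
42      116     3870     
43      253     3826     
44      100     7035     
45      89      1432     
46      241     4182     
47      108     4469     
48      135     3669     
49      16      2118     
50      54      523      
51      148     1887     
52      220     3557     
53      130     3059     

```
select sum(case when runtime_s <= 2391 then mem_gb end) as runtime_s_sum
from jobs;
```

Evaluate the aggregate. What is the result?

job_id=40: ✗
job_id=41: ✗
job_id=42: ✗
job_id=43: ✗
job_id=44: ✗
job_id=45: ✓ → 89
job_id=46: ✗
job_id=47: ✗
job_id=48: ✗
job_id=49: ✓ → 16
job_id=50: ✓ → 54
job_id=51: ✓ → 148
job_id=52: ✗
job_id=53: ✗
runtime_s_sum = 89 + 16 + 54 + 148 = 307

307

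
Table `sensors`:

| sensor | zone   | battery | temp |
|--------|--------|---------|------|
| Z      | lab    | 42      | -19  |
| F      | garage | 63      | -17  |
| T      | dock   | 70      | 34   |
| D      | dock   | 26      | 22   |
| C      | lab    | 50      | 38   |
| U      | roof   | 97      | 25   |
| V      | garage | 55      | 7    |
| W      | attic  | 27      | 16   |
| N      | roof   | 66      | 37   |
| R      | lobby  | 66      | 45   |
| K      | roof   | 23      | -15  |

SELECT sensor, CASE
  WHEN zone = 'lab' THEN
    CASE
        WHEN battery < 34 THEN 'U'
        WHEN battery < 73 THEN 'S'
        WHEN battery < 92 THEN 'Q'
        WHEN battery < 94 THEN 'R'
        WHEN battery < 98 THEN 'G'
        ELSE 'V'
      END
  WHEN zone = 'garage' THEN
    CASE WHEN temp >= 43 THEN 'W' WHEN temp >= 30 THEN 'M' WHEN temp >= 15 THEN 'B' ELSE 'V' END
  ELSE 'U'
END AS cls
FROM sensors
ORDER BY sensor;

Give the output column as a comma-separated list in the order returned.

S, U, V, U, U, U, U, U, V, U, S

sensor=C: zone='lab' → inner[battery < 73] → S
sensor=D: zone='dock' → outer ELSE → U
sensor=F: zone='garage' → inner[ELSE] → V
sensor=K: zone='roof' → outer ELSE → U
sensor=N: zone='roof' → outer ELSE → U
sensor=R: zone='lobby' → outer ELSE → U
sensor=T: zone='dock' → outer ELSE → U
sensor=U: zone='roof' → outer ELSE → U
sensor=V: zone='garage' → inner[ELSE] → V
sensor=W: zone='attic' → outer ELSE → U
sensor=Z: zone='lab' → inner[battery < 73] → S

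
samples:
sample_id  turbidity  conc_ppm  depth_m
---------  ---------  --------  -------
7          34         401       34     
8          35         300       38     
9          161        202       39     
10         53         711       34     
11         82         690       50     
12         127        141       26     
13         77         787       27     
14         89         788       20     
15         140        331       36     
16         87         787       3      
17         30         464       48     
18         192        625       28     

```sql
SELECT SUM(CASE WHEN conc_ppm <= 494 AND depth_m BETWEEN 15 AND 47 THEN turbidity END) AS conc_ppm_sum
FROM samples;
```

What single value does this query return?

497

sample_id=7: ✓ → 34
sample_id=8: ✓ → 35
sample_id=9: ✓ → 161
sample_id=10: ✗
sample_id=11: ✗
sample_id=12: ✓ → 127
sample_id=13: ✗
sample_id=14: ✗
sample_id=15: ✓ → 140
sample_id=16: ✗
sample_id=17: ✗
sample_id=18: ✗
conc_ppm_sum = 34 + 35 + 161 + 127 + 140 = 497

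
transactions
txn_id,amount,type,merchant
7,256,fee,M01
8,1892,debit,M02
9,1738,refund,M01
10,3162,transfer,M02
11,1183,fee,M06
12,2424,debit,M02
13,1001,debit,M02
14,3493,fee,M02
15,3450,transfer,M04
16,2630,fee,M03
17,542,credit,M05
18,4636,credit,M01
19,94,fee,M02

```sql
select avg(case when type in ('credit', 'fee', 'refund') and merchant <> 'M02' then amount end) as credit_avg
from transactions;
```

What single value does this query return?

1830.8333333333

txn_id=7: ✓ → 256
txn_id=8: ✗
txn_id=9: ✓ → 1738
txn_id=10: ✗
txn_id=11: ✓ → 1183
txn_id=12: ✗
txn_id=13: ✗
txn_id=14: ✗
txn_id=15: ✗
txn_id=16: ✓ → 2630
txn_id=17: ✓ → 542
txn_id=18: ✓ → 4636
txn_id=19: ✗
credit_avg = (256 + 1738 + 1183 + 2630 + 542 + 4636) / 6 = 1830.8333333333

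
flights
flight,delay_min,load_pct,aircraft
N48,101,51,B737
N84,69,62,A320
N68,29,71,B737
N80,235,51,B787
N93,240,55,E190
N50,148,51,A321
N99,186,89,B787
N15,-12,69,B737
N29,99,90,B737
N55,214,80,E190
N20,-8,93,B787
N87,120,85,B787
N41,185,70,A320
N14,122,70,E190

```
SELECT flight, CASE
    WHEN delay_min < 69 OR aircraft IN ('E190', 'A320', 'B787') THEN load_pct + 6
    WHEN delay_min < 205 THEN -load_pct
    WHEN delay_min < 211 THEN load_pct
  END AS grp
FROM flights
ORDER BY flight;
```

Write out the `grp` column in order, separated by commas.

flight=N14: delay_min < 69 OR aircraft IN ('E190', 'A320', 'B787') → 76
flight=N15: delay_min < 69 OR aircraft IN ('E190', 'A320', 'B787') → 75
flight=N20: delay_min < 69 OR aircraft IN ('E190', 'A320', 'B787') → 99
flight=N29: delay_min < 205 → -90
flight=N41: delay_min < 69 OR aircraft IN ('E190', 'A320', 'B787') → 76
flight=N48: delay_min < 205 → -51
flight=N50: delay_min < 205 → -51
flight=N55: delay_min < 69 OR aircraft IN ('E190', 'A320', 'B787') → 86
flight=N68: delay_min < 69 OR aircraft IN ('E190', 'A320', 'B787') → 77
flight=N80: delay_min < 69 OR aircraft IN ('E190', 'A320', 'B787') → 57
flight=N84: delay_min < 69 OR aircraft IN ('E190', 'A320', 'B787') → 68
flight=N87: delay_min < 69 OR aircraft IN ('E190', 'A320', 'B787') → 91
flight=N93: delay_min < 69 OR aircraft IN ('E190', 'A320', 'B787') → 61
flight=N99: delay_min < 69 OR aircraft IN ('E190', 'A320', 'B787') → 95

76, 75, 99, -90, 76, -51, -51, 86, 77, 57, 68, 91, 61, 95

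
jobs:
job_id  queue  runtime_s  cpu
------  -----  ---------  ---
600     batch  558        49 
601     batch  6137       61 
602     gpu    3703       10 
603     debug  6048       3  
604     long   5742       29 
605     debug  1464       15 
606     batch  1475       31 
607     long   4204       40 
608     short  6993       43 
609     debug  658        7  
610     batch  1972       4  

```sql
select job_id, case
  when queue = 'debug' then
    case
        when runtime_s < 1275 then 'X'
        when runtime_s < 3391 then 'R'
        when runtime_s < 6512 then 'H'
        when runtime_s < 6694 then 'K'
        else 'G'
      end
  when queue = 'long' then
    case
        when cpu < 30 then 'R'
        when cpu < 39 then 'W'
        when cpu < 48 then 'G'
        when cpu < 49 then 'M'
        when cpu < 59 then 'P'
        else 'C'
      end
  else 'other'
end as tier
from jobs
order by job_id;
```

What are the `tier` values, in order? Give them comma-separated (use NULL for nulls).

other, other, other, H, R, R, other, G, other, X, other

job_id=600: queue='batch' → outer ELSE → other
job_id=601: queue='batch' → outer ELSE → other
job_id=602: queue='gpu' → outer ELSE → other
job_id=603: queue='debug' → inner[runtime_s < 6512] → H
job_id=604: queue='long' → inner[cpu < 30] → R
job_id=605: queue='debug' → inner[runtime_s < 3391] → R
job_id=606: queue='batch' → outer ELSE → other
job_id=607: queue='long' → inner[cpu < 48] → G
job_id=608: queue='short' → outer ELSE → other
job_id=609: queue='debug' → inner[runtime_s < 1275] → X
job_id=610: queue='batch' → outer ELSE → other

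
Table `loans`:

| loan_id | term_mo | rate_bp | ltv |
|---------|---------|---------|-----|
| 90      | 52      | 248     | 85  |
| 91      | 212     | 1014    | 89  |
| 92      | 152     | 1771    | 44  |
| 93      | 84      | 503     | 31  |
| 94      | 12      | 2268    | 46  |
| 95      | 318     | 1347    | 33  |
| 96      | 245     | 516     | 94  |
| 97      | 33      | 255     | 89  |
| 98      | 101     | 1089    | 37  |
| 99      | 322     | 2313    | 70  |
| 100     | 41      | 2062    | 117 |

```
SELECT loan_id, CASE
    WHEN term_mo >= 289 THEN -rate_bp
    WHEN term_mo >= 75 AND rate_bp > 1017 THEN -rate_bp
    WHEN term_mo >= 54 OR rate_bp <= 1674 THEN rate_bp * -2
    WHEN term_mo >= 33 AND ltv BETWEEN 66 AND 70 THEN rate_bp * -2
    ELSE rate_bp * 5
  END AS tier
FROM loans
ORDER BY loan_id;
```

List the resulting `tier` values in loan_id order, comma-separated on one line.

loan_id=90: term_mo >= 54 OR rate_bp <= 1674 → -496
loan_id=91: term_mo >= 54 OR rate_bp <= 1674 → -2028
loan_id=92: term_mo >= 75 AND rate_bp > 1017 → -1771
loan_id=93: term_mo >= 54 OR rate_bp <= 1674 → -1006
loan_id=94: ELSE → 11340
loan_id=95: term_mo >= 289 → -1347
loan_id=96: term_mo >= 54 OR rate_bp <= 1674 → -1032
loan_id=97: term_mo >= 54 OR rate_bp <= 1674 → -510
loan_id=98: term_mo >= 75 AND rate_bp > 1017 → -1089
loan_id=99: term_mo >= 289 → -2313
loan_id=100: ELSE → 10310

-496, -2028, -1771, -1006, 11340, -1347, -1032, -510, -1089, -2313, 10310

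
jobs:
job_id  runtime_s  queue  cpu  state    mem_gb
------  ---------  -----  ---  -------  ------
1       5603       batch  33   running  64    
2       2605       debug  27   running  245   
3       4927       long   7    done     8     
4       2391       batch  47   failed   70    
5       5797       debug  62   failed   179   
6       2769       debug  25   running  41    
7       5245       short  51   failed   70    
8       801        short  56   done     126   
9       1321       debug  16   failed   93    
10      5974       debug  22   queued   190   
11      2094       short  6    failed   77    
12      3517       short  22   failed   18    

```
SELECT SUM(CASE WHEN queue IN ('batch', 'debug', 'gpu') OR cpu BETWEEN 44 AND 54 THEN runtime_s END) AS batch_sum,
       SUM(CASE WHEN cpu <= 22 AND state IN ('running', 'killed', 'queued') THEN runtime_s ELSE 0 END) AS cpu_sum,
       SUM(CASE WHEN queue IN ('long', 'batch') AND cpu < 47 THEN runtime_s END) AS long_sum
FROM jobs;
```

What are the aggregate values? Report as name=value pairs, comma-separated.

[batch_sum: queue IN ('batch', 'debug', 'gpu') OR cpu BETWEEN 44 AND 54]
job_id=1: ✓ → 5603
job_id=2: ✓ → 2605
job_id=3: ✗
job_id=4: ✓ → 2391
job_id=5: ✓ → 5797
job_id=6: ✓ → 2769
job_id=7: ✓ → 5245
job_id=8: ✗
job_id=9: ✓ → 1321
job_id=10: ✓ → 5974
job_id=11: ✗
job_id=12: ✗
batch_sum = 5603 + 2605 + 2391 + 5797 + 2769 + 5245 + 1321 + 5974 = 31705
—
[cpu_sum: cpu <= 22 AND state IN ('running', 'killed', 'queued')]
job_id=1: ✗
job_id=2: ✗
job_id=3: ✗
job_id=4: ✗
job_id=5: ✗
job_id=6: ✗
job_id=7: ✗
job_id=8: ✗
job_id=9: ✗
job_id=10: ✓ → 5974
job_id=11: ✗
job_id=12: ✗
cpu_sum = 5974
—
[long_sum: queue IN ('long', 'batch') AND cpu < 47]
job_id=1: ✓ → 5603
job_id=2: ✗
job_id=3: ✓ → 4927
job_id=4: ✗
job_id=5: ✗
job_id=6: ✗
job_id=7: ✗
job_id=8: ✗
job_id=9: ✗
job_id=10: ✗
job_id=11: ✗
job_id=12: ✗
long_sum = 5603 + 4927 = 10530

batch_sum=31705, cpu_sum=5974, long_sum=10530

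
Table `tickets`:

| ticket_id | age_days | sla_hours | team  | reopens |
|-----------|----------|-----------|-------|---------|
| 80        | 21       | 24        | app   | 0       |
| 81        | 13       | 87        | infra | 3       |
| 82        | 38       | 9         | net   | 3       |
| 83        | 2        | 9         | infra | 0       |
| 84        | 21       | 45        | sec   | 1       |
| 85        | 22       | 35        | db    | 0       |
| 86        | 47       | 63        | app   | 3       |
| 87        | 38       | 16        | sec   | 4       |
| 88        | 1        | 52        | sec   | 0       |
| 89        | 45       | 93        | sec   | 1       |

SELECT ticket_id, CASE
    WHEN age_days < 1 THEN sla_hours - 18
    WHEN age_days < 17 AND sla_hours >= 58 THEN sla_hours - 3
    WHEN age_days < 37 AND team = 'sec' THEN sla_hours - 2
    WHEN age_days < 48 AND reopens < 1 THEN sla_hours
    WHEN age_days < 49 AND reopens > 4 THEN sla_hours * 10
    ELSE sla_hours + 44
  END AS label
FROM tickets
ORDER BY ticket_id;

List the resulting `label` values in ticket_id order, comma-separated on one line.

24, 84, 53, 9, 43, 35, 107, 60, 50, 137

ticket_id=80: age_days < 48 AND reopens < 1 → 24
ticket_id=81: age_days < 17 AND sla_hours >= 58 → 84
ticket_id=82: ELSE → 53
ticket_id=83: age_days < 48 AND reopens < 1 → 9
ticket_id=84: age_days < 37 AND team = 'sec' → 43
ticket_id=85: age_days < 48 AND reopens < 1 → 35
ticket_id=86: ELSE → 107
ticket_id=87: ELSE → 60
ticket_id=88: age_days < 37 AND team = 'sec' → 50
ticket_id=89: ELSE → 137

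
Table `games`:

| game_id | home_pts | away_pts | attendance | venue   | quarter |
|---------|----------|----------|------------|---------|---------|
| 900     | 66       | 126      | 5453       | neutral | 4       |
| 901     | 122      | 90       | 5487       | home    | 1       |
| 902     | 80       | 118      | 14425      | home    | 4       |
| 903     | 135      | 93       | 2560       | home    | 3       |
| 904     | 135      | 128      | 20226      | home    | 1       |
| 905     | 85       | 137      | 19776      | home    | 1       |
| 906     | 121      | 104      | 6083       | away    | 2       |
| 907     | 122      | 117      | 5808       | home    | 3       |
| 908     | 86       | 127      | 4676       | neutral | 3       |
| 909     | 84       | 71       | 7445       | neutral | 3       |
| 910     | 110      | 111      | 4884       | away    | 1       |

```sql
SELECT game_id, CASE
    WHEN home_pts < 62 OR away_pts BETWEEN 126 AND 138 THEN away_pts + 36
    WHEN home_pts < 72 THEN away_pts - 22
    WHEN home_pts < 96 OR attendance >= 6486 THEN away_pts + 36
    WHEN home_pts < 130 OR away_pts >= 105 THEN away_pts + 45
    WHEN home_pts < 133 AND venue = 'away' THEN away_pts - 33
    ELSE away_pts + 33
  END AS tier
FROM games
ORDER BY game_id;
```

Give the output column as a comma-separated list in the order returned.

game_id=900: home_pts < 62 OR away_pts BETWEEN 126 AND 138 → 162
game_id=901: home_pts < 130 OR away_pts >= 105 → 135
game_id=902: home_pts < 96 OR attendance >= 6486 → 154
game_id=903: ELSE → 126
game_id=904: home_pts < 62 OR away_pts BETWEEN 126 AND 138 → 164
game_id=905: home_pts < 62 OR away_pts BETWEEN 126 AND 138 → 173
game_id=906: home_pts < 130 OR away_pts >= 105 → 149
game_id=907: home_pts < 130 OR away_pts >= 105 → 162
game_id=908: home_pts < 62 OR away_pts BETWEEN 126 AND 138 → 163
game_id=909: home_pts < 96 OR attendance >= 6486 → 107
game_id=910: home_pts < 130 OR away_pts >= 105 → 156

162, 135, 154, 126, 164, 173, 149, 162, 163, 107, 156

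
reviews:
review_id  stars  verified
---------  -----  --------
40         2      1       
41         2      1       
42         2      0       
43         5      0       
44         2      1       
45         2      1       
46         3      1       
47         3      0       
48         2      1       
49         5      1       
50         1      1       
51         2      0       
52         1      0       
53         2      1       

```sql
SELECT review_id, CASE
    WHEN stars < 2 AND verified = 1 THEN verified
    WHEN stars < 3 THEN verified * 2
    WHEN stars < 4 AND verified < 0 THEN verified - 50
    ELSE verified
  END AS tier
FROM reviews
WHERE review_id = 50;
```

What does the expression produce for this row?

review_id = 50: stars=1, verified=1.
stars < 2 AND verified = 1 → true → 1

1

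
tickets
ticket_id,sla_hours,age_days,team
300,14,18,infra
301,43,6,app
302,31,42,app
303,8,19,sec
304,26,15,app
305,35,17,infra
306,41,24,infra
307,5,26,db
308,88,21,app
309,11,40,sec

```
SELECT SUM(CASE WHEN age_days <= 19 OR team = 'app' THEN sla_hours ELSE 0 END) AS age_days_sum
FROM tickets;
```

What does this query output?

ticket_id=300: ✓ → 14
ticket_id=301: ✓ → 43
ticket_id=302: ✓ → 31
ticket_id=303: ✓ → 8
ticket_id=304: ✓ → 26
ticket_id=305: ✓ → 35
ticket_id=306: ✗
ticket_id=307: ✗
ticket_id=308: ✓ → 88
ticket_id=309: ✗
age_days_sum = 14 + 43 + 31 + 8 + 26 + 35 + 88 = 245

245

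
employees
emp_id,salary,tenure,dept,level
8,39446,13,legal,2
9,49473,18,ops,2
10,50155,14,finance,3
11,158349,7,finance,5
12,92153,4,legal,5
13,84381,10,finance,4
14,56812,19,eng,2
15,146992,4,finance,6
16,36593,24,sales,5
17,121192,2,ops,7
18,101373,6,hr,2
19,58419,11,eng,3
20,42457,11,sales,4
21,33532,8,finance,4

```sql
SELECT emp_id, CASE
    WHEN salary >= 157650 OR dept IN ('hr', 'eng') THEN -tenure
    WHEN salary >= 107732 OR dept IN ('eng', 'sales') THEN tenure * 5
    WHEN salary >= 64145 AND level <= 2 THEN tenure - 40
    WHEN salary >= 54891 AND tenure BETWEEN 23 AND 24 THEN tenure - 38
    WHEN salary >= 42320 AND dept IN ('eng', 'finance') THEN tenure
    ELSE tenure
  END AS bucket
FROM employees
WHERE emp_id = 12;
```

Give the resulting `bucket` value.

emp_id = 12: salary=92153, tenure=4, dept=legal, level=5.
salary >= 157650 OR dept IN ('hr', 'eng') → false
salary >= 107732 OR dept IN ('eng', 'sales') → false
salary >= 64145 AND level <= 2 → false
salary >= 54891 AND tenure BETWEEN 23 AND 24 → false
salary >= 42320 AND dept IN ('eng', 'finance') → false
No prior WHEN matched → ELSE → 4

4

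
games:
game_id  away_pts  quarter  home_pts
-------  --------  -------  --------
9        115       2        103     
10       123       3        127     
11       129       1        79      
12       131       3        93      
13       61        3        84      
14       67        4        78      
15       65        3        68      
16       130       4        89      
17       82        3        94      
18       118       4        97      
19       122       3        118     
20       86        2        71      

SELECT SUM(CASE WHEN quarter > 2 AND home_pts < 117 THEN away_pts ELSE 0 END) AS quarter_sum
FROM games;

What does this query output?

654

game_id=9: ✗
game_id=10: ✗
game_id=11: ✗
game_id=12: ✓ → 131
game_id=13: ✓ → 61
game_id=14: ✓ → 67
game_id=15: ✓ → 65
game_id=16: ✓ → 130
game_id=17: ✓ → 82
game_id=18: ✓ → 118
game_id=19: ✗
game_id=20: ✗
quarter_sum = 131 + 61 + 67 + 65 + 130 + 82 + 118 = 654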